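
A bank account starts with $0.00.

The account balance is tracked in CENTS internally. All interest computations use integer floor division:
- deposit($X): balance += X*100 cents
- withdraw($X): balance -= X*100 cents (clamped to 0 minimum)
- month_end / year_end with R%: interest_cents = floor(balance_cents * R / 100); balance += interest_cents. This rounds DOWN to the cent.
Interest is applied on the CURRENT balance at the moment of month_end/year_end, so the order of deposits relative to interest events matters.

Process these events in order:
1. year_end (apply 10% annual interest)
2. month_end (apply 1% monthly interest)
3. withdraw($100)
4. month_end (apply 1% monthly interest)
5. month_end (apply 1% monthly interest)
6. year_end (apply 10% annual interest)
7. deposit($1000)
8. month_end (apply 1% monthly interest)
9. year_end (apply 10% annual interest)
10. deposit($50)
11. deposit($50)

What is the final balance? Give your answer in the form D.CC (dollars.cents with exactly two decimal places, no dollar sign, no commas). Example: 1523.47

Answer: 1211.00

Derivation:
After 1 (year_end (apply 10% annual interest)): balance=$0.00 total_interest=$0.00
After 2 (month_end (apply 1% monthly interest)): balance=$0.00 total_interest=$0.00
After 3 (withdraw($100)): balance=$0.00 total_interest=$0.00
After 4 (month_end (apply 1% monthly interest)): balance=$0.00 total_interest=$0.00
After 5 (month_end (apply 1% monthly interest)): balance=$0.00 total_interest=$0.00
After 6 (year_end (apply 10% annual interest)): balance=$0.00 total_interest=$0.00
After 7 (deposit($1000)): balance=$1000.00 total_interest=$0.00
After 8 (month_end (apply 1% monthly interest)): balance=$1010.00 total_interest=$10.00
After 9 (year_end (apply 10% annual interest)): balance=$1111.00 total_interest=$111.00
After 10 (deposit($50)): balance=$1161.00 total_interest=$111.00
After 11 (deposit($50)): balance=$1211.00 total_interest=$111.00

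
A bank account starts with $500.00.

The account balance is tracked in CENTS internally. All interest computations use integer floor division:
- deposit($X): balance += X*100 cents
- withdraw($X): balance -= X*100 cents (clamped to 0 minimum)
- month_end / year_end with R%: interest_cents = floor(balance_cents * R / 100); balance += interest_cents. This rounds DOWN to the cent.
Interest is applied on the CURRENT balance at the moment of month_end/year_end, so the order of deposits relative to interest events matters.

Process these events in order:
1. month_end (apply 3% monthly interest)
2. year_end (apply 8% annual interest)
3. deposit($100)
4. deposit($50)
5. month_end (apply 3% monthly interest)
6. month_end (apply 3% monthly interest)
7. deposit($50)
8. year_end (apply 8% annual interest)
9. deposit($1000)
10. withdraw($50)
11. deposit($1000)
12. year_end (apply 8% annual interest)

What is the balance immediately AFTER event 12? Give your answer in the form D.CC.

Answer: 3038.18

Derivation:
After 1 (month_end (apply 3% monthly interest)): balance=$515.00 total_interest=$15.00
After 2 (year_end (apply 8% annual interest)): balance=$556.20 total_interest=$56.20
After 3 (deposit($100)): balance=$656.20 total_interest=$56.20
After 4 (deposit($50)): balance=$706.20 total_interest=$56.20
After 5 (month_end (apply 3% monthly interest)): balance=$727.38 total_interest=$77.38
After 6 (month_end (apply 3% monthly interest)): balance=$749.20 total_interest=$99.20
After 7 (deposit($50)): balance=$799.20 total_interest=$99.20
After 8 (year_end (apply 8% annual interest)): balance=$863.13 total_interest=$163.13
After 9 (deposit($1000)): balance=$1863.13 total_interest=$163.13
After 10 (withdraw($50)): balance=$1813.13 total_interest=$163.13
After 11 (deposit($1000)): balance=$2813.13 total_interest=$163.13
After 12 (year_end (apply 8% annual interest)): balance=$3038.18 total_interest=$388.18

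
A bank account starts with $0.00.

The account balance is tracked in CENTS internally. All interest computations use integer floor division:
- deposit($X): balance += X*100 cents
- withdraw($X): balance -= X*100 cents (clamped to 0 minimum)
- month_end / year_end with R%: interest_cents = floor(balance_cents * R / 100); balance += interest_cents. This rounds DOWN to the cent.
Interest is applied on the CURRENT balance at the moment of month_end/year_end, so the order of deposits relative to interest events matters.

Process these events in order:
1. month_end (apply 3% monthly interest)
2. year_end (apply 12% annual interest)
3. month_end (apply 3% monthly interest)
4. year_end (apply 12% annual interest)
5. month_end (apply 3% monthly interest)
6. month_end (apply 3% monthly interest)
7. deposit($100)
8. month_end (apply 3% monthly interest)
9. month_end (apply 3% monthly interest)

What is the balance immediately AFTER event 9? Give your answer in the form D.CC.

Answer: 106.09

Derivation:
After 1 (month_end (apply 3% monthly interest)): balance=$0.00 total_interest=$0.00
After 2 (year_end (apply 12% annual interest)): balance=$0.00 total_interest=$0.00
After 3 (month_end (apply 3% monthly interest)): balance=$0.00 total_interest=$0.00
After 4 (year_end (apply 12% annual interest)): balance=$0.00 total_interest=$0.00
After 5 (month_end (apply 3% monthly interest)): balance=$0.00 total_interest=$0.00
After 6 (month_end (apply 3% monthly interest)): balance=$0.00 total_interest=$0.00
After 7 (deposit($100)): balance=$100.00 total_interest=$0.00
After 8 (month_end (apply 3% monthly interest)): balance=$103.00 total_interest=$3.00
After 9 (month_end (apply 3% monthly interest)): balance=$106.09 total_interest=$6.09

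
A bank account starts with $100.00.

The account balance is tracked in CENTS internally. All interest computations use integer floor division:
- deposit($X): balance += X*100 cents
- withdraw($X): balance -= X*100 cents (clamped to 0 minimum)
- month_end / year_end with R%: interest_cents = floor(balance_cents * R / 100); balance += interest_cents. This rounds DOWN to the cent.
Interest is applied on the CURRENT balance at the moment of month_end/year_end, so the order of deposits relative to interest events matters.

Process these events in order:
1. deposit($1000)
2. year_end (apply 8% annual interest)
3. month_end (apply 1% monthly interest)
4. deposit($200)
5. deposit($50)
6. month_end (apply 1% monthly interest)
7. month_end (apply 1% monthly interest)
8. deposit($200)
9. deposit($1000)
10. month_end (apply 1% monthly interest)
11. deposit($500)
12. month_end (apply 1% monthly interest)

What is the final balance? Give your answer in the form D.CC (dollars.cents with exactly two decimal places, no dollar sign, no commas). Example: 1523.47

Answer: 3237.85

Derivation:
After 1 (deposit($1000)): balance=$1100.00 total_interest=$0.00
After 2 (year_end (apply 8% annual interest)): balance=$1188.00 total_interest=$88.00
After 3 (month_end (apply 1% monthly interest)): balance=$1199.88 total_interest=$99.88
After 4 (deposit($200)): balance=$1399.88 total_interest=$99.88
After 5 (deposit($50)): balance=$1449.88 total_interest=$99.88
After 6 (month_end (apply 1% monthly interest)): balance=$1464.37 total_interest=$114.37
After 7 (month_end (apply 1% monthly interest)): balance=$1479.01 total_interest=$129.01
After 8 (deposit($200)): balance=$1679.01 total_interest=$129.01
After 9 (deposit($1000)): balance=$2679.01 total_interest=$129.01
After 10 (month_end (apply 1% monthly interest)): balance=$2705.80 total_interest=$155.80
After 11 (deposit($500)): balance=$3205.80 total_interest=$155.80
After 12 (month_end (apply 1% monthly interest)): balance=$3237.85 total_interest=$187.85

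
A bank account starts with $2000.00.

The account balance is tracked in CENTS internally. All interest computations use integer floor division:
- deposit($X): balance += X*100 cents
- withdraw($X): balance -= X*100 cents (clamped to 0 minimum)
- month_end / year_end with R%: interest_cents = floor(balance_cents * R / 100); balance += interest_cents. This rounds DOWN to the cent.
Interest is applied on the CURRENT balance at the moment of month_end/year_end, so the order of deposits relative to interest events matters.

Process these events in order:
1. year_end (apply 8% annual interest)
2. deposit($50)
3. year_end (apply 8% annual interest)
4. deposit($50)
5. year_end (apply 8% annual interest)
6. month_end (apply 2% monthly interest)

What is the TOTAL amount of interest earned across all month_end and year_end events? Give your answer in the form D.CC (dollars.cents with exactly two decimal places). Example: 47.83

Answer: 584.37

Derivation:
After 1 (year_end (apply 8% annual interest)): balance=$2160.00 total_interest=$160.00
After 2 (deposit($50)): balance=$2210.00 total_interest=$160.00
After 3 (year_end (apply 8% annual interest)): balance=$2386.80 total_interest=$336.80
After 4 (deposit($50)): balance=$2436.80 total_interest=$336.80
After 5 (year_end (apply 8% annual interest)): balance=$2631.74 total_interest=$531.74
After 6 (month_end (apply 2% monthly interest)): balance=$2684.37 total_interest=$584.37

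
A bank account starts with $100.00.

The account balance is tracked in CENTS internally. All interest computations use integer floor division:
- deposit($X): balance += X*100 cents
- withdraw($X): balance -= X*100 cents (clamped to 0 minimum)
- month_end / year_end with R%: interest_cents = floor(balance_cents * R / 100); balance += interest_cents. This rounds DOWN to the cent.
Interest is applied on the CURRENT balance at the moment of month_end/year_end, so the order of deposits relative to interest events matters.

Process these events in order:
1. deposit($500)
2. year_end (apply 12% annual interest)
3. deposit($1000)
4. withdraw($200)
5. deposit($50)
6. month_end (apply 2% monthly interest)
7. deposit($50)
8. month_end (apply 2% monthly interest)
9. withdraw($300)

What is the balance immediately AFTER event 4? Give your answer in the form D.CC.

After 1 (deposit($500)): balance=$600.00 total_interest=$0.00
After 2 (year_end (apply 12% annual interest)): balance=$672.00 total_interest=$72.00
After 3 (deposit($1000)): balance=$1672.00 total_interest=$72.00
After 4 (withdraw($200)): balance=$1472.00 total_interest=$72.00

Answer: 1472.00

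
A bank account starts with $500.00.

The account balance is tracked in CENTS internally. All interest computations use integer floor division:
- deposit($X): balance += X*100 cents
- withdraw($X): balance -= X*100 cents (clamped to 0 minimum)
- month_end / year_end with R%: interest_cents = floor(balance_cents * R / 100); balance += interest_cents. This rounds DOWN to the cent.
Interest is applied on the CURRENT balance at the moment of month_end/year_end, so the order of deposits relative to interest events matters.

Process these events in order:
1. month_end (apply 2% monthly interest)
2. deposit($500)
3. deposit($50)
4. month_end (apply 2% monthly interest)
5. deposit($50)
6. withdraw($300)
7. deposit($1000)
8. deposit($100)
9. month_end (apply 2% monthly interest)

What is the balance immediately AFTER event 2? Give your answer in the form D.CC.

Answer: 1010.00

Derivation:
After 1 (month_end (apply 2% monthly interest)): balance=$510.00 total_interest=$10.00
After 2 (deposit($500)): balance=$1010.00 total_interest=$10.00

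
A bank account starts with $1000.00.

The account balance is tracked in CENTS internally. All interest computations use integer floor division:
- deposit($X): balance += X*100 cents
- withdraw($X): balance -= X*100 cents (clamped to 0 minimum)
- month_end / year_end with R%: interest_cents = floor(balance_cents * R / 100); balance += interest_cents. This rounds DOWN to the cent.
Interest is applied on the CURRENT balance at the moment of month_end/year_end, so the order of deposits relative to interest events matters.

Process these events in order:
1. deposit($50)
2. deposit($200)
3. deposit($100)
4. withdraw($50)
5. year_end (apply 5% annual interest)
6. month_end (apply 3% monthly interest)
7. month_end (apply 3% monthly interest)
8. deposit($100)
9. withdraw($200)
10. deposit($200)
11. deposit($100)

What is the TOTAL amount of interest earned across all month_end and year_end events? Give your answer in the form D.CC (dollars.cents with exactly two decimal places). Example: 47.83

After 1 (deposit($50)): balance=$1050.00 total_interest=$0.00
After 2 (deposit($200)): balance=$1250.00 total_interest=$0.00
After 3 (deposit($100)): balance=$1350.00 total_interest=$0.00
After 4 (withdraw($50)): balance=$1300.00 total_interest=$0.00
After 5 (year_end (apply 5% annual interest)): balance=$1365.00 total_interest=$65.00
After 6 (month_end (apply 3% monthly interest)): balance=$1405.95 total_interest=$105.95
After 7 (month_end (apply 3% monthly interest)): balance=$1448.12 total_interest=$148.12
After 8 (deposit($100)): balance=$1548.12 total_interest=$148.12
After 9 (withdraw($200)): balance=$1348.12 total_interest=$148.12
After 10 (deposit($200)): balance=$1548.12 total_interest=$148.12
After 11 (deposit($100)): balance=$1648.12 total_interest=$148.12

Answer: 148.12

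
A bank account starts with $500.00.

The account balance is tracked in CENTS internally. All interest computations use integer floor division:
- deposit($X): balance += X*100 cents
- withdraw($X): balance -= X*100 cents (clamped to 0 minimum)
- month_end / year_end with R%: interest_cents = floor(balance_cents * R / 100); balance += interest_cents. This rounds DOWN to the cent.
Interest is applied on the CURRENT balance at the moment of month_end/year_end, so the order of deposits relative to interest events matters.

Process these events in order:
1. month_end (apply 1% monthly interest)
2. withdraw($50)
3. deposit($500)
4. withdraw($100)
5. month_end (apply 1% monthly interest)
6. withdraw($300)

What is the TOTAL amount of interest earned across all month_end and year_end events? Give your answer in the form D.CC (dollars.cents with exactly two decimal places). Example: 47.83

Answer: 13.55

Derivation:
After 1 (month_end (apply 1% monthly interest)): balance=$505.00 total_interest=$5.00
After 2 (withdraw($50)): balance=$455.00 total_interest=$5.00
After 3 (deposit($500)): balance=$955.00 total_interest=$5.00
After 4 (withdraw($100)): balance=$855.00 total_interest=$5.00
After 5 (month_end (apply 1% monthly interest)): balance=$863.55 total_interest=$13.55
After 6 (withdraw($300)): balance=$563.55 total_interest=$13.55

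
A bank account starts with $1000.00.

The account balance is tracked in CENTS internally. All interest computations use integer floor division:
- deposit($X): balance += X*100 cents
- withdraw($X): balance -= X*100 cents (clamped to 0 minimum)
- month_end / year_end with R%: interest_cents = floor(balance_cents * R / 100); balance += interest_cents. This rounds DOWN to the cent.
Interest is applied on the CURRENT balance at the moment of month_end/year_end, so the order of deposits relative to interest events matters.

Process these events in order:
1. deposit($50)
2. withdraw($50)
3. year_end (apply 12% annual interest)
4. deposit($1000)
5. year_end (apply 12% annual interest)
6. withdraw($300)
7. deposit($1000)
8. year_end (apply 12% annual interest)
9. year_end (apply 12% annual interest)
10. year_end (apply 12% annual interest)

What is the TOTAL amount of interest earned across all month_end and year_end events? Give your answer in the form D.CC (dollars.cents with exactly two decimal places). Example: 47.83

Answer: 1619.29

Derivation:
After 1 (deposit($50)): balance=$1050.00 total_interest=$0.00
After 2 (withdraw($50)): balance=$1000.00 total_interest=$0.00
After 3 (year_end (apply 12% annual interest)): balance=$1120.00 total_interest=$120.00
After 4 (deposit($1000)): balance=$2120.00 total_interest=$120.00
After 5 (year_end (apply 12% annual interest)): balance=$2374.40 total_interest=$374.40
After 6 (withdraw($300)): balance=$2074.40 total_interest=$374.40
After 7 (deposit($1000)): balance=$3074.40 total_interest=$374.40
After 8 (year_end (apply 12% annual interest)): balance=$3443.32 total_interest=$743.32
After 9 (year_end (apply 12% annual interest)): balance=$3856.51 total_interest=$1156.51
After 10 (year_end (apply 12% annual interest)): balance=$4319.29 total_interest=$1619.29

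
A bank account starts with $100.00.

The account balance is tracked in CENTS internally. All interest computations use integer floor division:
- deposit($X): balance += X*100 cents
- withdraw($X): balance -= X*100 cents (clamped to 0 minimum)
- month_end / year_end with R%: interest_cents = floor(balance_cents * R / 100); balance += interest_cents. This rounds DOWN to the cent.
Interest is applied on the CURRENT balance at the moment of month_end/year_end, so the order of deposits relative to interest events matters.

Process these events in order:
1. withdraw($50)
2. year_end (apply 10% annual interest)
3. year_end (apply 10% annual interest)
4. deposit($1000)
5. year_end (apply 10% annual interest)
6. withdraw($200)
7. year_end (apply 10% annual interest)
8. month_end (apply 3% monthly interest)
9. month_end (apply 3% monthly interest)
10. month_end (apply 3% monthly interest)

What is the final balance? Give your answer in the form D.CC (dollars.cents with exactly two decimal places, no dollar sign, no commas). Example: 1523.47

After 1 (withdraw($50)): balance=$50.00 total_interest=$0.00
After 2 (year_end (apply 10% annual interest)): balance=$55.00 total_interest=$5.00
After 3 (year_end (apply 10% annual interest)): balance=$60.50 total_interest=$10.50
After 4 (deposit($1000)): balance=$1060.50 total_interest=$10.50
After 5 (year_end (apply 10% annual interest)): balance=$1166.55 total_interest=$116.55
After 6 (withdraw($200)): balance=$966.55 total_interest=$116.55
After 7 (year_end (apply 10% annual interest)): balance=$1063.20 total_interest=$213.20
After 8 (month_end (apply 3% monthly interest)): balance=$1095.09 total_interest=$245.09
After 9 (month_end (apply 3% monthly interest)): balance=$1127.94 total_interest=$277.94
After 10 (month_end (apply 3% monthly interest)): balance=$1161.77 total_interest=$311.77

Answer: 1161.77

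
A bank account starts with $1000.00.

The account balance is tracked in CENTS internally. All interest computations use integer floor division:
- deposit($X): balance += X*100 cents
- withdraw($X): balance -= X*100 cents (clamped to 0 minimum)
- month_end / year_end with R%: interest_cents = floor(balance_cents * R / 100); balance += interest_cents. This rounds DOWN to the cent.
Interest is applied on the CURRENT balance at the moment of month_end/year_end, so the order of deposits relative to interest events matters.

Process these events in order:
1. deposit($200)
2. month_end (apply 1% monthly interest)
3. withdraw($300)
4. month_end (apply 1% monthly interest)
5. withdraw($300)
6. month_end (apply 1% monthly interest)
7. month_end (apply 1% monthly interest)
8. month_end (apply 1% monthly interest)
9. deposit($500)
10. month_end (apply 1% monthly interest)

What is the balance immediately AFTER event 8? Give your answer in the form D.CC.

Answer: 639.93

Derivation:
After 1 (deposit($200)): balance=$1200.00 total_interest=$0.00
After 2 (month_end (apply 1% monthly interest)): balance=$1212.00 total_interest=$12.00
After 3 (withdraw($300)): balance=$912.00 total_interest=$12.00
After 4 (month_end (apply 1% monthly interest)): balance=$921.12 total_interest=$21.12
After 5 (withdraw($300)): balance=$621.12 total_interest=$21.12
After 6 (month_end (apply 1% monthly interest)): balance=$627.33 total_interest=$27.33
After 7 (month_end (apply 1% monthly interest)): balance=$633.60 total_interest=$33.60
After 8 (month_end (apply 1% monthly interest)): balance=$639.93 total_interest=$39.93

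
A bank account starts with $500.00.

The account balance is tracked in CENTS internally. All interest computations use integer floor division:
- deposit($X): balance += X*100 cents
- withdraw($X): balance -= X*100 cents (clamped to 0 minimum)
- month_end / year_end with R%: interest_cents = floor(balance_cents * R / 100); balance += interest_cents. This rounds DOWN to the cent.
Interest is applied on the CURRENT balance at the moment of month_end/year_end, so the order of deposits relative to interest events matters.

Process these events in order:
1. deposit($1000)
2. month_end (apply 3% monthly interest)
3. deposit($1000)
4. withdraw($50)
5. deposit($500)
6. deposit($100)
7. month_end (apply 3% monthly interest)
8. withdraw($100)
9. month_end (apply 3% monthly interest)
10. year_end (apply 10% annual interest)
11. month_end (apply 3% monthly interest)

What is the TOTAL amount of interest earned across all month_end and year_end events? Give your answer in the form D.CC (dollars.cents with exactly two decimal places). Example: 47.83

After 1 (deposit($1000)): balance=$1500.00 total_interest=$0.00
After 2 (month_end (apply 3% monthly interest)): balance=$1545.00 total_interest=$45.00
After 3 (deposit($1000)): balance=$2545.00 total_interest=$45.00
After 4 (withdraw($50)): balance=$2495.00 total_interest=$45.00
After 5 (deposit($500)): balance=$2995.00 total_interest=$45.00
After 6 (deposit($100)): balance=$3095.00 total_interest=$45.00
After 7 (month_end (apply 3% monthly interest)): balance=$3187.85 total_interest=$137.85
After 8 (withdraw($100)): balance=$3087.85 total_interest=$137.85
After 9 (month_end (apply 3% monthly interest)): balance=$3180.48 total_interest=$230.48
After 10 (year_end (apply 10% annual interest)): balance=$3498.52 total_interest=$548.52
After 11 (month_end (apply 3% monthly interest)): balance=$3603.47 total_interest=$653.47

Answer: 653.47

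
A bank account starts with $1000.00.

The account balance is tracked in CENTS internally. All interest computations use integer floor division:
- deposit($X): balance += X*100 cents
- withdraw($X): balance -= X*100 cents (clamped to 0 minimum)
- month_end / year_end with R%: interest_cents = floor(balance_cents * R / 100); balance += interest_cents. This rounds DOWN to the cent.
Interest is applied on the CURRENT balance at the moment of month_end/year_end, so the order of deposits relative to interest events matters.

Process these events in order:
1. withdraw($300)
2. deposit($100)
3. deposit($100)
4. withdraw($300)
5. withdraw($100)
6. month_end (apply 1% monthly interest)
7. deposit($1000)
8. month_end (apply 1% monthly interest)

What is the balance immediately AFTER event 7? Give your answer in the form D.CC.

After 1 (withdraw($300)): balance=$700.00 total_interest=$0.00
After 2 (deposit($100)): balance=$800.00 total_interest=$0.00
After 3 (deposit($100)): balance=$900.00 total_interest=$0.00
After 4 (withdraw($300)): balance=$600.00 total_interest=$0.00
After 5 (withdraw($100)): balance=$500.00 total_interest=$0.00
After 6 (month_end (apply 1% monthly interest)): balance=$505.00 total_interest=$5.00
After 7 (deposit($1000)): balance=$1505.00 total_interest=$5.00

Answer: 1505.00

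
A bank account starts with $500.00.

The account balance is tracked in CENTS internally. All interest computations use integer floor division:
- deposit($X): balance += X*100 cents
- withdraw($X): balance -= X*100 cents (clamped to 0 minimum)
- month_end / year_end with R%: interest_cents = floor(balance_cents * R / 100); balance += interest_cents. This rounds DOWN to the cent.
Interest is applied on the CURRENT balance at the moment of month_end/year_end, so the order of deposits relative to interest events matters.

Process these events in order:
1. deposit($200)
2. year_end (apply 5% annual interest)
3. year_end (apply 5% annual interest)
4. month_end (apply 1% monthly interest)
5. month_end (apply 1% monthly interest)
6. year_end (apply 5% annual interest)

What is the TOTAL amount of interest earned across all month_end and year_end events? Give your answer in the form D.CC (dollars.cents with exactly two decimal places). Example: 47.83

After 1 (deposit($200)): balance=$700.00 total_interest=$0.00
After 2 (year_end (apply 5% annual interest)): balance=$735.00 total_interest=$35.00
After 3 (year_end (apply 5% annual interest)): balance=$771.75 total_interest=$71.75
After 4 (month_end (apply 1% monthly interest)): balance=$779.46 total_interest=$79.46
After 5 (month_end (apply 1% monthly interest)): balance=$787.25 total_interest=$87.25
After 6 (year_end (apply 5% annual interest)): balance=$826.61 total_interest=$126.61

Answer: 126.61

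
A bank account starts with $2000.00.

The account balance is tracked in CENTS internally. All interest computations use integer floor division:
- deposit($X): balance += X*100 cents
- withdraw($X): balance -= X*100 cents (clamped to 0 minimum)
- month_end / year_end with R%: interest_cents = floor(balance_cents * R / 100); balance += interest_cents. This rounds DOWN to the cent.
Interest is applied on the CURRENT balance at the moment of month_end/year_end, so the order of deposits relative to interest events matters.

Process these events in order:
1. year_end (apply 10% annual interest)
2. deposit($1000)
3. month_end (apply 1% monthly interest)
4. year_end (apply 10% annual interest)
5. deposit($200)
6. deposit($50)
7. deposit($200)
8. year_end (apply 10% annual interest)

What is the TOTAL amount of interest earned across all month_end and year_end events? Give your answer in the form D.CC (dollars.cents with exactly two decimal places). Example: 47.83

Answer: 955.72

Derivation:
After 1 (year_end (apply 10% annual interest)): balance=$2200.00 total_interest=$200.00
After 2 (deposit($1000)): balance=$3200.00 total_interest=$200.00
After 3 (month_end (apply 1% monthly interest)): balance=$3232.00 total_interest=$232.00
After 4 (year_end (apply 10% annual interest)): balance=$3555.20 total_interest=$555.20
After 5 (deposit($200)): balance=$3755.20 total_interest=$555.20
After 6 (deposit($50)): balance=$3805.20 total_interest=$555.20
After 7 (deposit($200)): balance=$4005.20 total_interest=$555.20
After 8 (year_end (apply 10% annual interest)): balance=$4405.72 total_interest=$955.72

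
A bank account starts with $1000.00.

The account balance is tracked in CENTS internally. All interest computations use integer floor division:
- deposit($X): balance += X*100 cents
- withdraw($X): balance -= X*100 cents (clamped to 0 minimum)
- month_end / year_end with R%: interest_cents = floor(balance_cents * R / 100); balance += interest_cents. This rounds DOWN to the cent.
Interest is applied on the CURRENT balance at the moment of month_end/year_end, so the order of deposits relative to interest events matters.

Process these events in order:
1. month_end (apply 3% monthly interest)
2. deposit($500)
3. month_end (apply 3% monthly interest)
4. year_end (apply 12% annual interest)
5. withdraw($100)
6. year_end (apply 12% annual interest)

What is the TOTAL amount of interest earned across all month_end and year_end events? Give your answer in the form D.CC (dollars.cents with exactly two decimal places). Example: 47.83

Answer: 464.80

Derivation:
After 1 (month_end (apply 3% monthly interest)): balance=$1030.00 total_interest=$30.00
After 2 (deposit($500)): balance=$1530.00 total_interest=$30.00
After 3 (month_end (apply 3% monthly interest)): balance=$1575.90 total_interest=$75.90
After 4 (year_end (apply 12% annual interest)): balance=$1765.00 total_interest=$265.00
After 5 (withdraw($100)): balance=$1665.00 total_interest=$265.00
After 6 (year_end (apply 12% annual interest)): balance=$1864.80 total_interest=$464.80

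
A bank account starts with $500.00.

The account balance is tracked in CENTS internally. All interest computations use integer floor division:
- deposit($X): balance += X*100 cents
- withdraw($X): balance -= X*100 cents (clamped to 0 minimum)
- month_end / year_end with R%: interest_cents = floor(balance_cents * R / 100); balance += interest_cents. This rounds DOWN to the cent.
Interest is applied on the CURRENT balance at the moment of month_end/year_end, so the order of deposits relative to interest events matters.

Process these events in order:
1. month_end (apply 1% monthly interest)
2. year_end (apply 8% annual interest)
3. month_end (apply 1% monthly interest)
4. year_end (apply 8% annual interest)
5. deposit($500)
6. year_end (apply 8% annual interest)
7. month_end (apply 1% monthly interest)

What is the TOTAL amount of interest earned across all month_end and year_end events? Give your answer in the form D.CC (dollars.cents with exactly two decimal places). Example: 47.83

Answer: 194.32

Derivation:
After 1 (month_end (apply 1% monthly interest)): balance=$505.00 total_interest=$5.00
After 2 (year_end (apply 8% annual interest)): balance=$545.40 total_interest=$45.40
After 3 (month_end (apply 1% monthly interest)): balance=$550.85 total_interest=$50.85
After 4 (year_end (apply 8% annual interest)): balance=$594.91 total_interest=$94.91
After 5 (deposit($500)): balance=$1094.91 total_interest=$94.91
After 6 (year_end (apply 8% annual interest)): balance=$1182.50 total_interest=$182.50
After 7 (month_end (apply 1% monthly interest)): balance=$1194.32 total_interest=$194.32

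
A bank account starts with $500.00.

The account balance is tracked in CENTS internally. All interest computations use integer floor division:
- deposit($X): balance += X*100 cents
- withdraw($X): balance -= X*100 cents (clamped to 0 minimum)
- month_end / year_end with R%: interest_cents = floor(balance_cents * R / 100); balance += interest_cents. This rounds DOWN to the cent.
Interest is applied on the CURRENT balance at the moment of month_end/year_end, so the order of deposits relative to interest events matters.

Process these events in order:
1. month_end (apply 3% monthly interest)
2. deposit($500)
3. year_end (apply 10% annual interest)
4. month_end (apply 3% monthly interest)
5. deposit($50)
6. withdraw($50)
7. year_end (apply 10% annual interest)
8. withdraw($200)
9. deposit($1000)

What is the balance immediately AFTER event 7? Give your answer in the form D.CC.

Answer: 1264.98

Derivation:
After 1 (month_end (apply 3% monthly interest)): balance=$515.00 total_interest=$15.00
After 2 (deposit($500)): balance=$1015.00 total_interest=$15.00
After 3 (year_end (apply 10% annual interest)): balance=$1116.50 total_interest=$116.50
After 4 (month_end (apply 3% monthly interest)): balance=$1149.99 total_interest=$149.99
After 5 (deposit($50)): balance=$1199.99 total_interest=$149.99
After 6 (withdraw($50)): balance=$1149.99 total_interest=$149.99
After 7 (year_end (apply 10% annual interest)): balance=$1264.98 total_interest=$264.98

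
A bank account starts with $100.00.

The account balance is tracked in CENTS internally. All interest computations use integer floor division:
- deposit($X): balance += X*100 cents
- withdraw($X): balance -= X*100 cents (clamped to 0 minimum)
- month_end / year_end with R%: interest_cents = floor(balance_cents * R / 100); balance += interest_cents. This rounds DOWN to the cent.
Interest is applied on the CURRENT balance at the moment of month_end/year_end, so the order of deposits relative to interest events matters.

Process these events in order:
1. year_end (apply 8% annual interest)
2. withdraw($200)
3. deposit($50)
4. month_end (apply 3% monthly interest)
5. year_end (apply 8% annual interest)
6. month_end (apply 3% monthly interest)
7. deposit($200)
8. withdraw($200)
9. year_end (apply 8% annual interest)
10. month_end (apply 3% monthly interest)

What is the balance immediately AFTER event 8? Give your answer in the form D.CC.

After 1 (year_end (apply 8% annual interest)): balance=$108.00 total_interest=$8.00
After 2 (withdraw($200)): balance=$0.00 total_interest=$8.00
After 3 (deposit($50)): balance=$50.00 total_interest=$8.00
After 4 (month_end (apply 3% monthly interest)): balance=$51.50 total_interest=$9.50
After 5 (year_end (apply 8% annual interest)): balance=$55.62 total_interest=$13.62
After 6 (month_end (apply 3% monthly interest)): balance=$57.28 total_interest=$15.28
After 7 (deposit($200)): balance=$257.28 total_interest=$15.28
After 8 (withdraw($200)): balance=$57.28 total_interest=$15.28

Answer: 57.28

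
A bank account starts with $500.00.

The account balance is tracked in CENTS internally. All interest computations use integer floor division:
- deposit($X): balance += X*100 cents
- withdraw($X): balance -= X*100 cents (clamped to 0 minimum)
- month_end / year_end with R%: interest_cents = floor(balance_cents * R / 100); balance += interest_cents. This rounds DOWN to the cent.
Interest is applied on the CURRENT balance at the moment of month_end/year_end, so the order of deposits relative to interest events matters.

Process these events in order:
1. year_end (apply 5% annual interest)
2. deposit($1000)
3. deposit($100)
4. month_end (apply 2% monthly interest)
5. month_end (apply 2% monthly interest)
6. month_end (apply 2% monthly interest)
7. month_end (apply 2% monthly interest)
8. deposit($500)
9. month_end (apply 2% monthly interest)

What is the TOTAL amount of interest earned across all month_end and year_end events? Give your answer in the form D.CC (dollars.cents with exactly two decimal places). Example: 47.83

After 1 (year_end (apply 5% annual interest)): balance=$525.00 total_interest=$25.00
After 2 (deposit($1000)): balance=$1525.00 total_interest=$25.00
After 3 (deposit($100)): balance=$1625.00 total_interest=$25.00
After 4 (month_end (apply 2% monthly interest)): balance=$1657.50 total_interest=$57.50
After 5 (month_end (apply 2% monthly interest)): balance=$1690.65 total_interest=$90.65
After 6 (month_end (apply 2% monthly interest)): balance=$1724.46 total_interest=$124.46
After 7 (month_end (apply 2% monthly interest)): balance=$1758.94 total_interest=$158.94
After 8 (deposit($500)): balance=$2258.94 total_interest=$158.94
After 9 (month_end (apply 2% monthly interest)): balance=$2304.11 total_interest=$204.11

Answer: 204.11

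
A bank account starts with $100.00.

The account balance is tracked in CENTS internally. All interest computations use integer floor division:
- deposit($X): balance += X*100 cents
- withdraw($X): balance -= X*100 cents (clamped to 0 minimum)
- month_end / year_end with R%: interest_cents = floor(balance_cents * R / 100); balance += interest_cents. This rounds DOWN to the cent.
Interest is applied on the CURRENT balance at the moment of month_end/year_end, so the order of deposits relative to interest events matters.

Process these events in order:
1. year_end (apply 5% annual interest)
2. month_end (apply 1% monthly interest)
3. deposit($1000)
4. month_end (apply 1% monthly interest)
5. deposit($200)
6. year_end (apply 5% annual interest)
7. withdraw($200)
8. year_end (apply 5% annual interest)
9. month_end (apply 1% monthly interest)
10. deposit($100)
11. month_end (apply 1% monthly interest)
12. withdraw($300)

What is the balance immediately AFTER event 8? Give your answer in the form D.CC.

After 1 (year_end (apply 5% annual interest)): balance=$105.00 total_interest=$5.00
After 2 (month_end (apply 1% monthly interest)): balance=$106.05 total_interest=$6.05
After 3 (deposit($1000)): balance=$1106.05 total_interest=$6.05
After 4 (month_end (apply 1% monthly interest)): balance=$1117.11 total_interest=$17.11
After 5 (deposit($200)): balance=$1317.11 total_interest=$17.11
After 6 (year_end (apply 5% annual interest)): balance=$1382.96 total_interest=$82.96
After 7 (withdraw($200)): balance=$1182.96 total_interest=$82.96
After 8 (year_end (apply 5% annual interest)): balance=$1242.10 total_interest=$142.10

Answer: 1242.10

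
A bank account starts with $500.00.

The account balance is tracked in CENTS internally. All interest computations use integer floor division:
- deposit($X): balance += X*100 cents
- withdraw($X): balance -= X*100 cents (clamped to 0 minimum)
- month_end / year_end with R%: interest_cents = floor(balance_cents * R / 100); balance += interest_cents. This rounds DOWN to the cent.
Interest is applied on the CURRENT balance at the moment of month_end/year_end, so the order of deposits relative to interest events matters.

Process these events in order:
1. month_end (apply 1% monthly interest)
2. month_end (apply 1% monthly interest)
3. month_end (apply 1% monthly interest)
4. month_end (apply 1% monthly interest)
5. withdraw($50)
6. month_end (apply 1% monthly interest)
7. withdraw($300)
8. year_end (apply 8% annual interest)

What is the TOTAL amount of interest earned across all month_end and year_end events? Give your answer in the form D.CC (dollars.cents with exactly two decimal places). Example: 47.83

Answer: 39.00

Derivation:
After 1 (month_end (apply 1% monthly interest)): balance=$505.00 total_interest=$5.00
After 2 (month_end (apply 1% monthly interest)): balance=$510.05 total_interest=$10.05
After 3 (month_end (apply 1% monthly interest)): balance=$515.15 total_interest=$15.15
After 4 (month_end (apply 1% monthly interest)): balance=$520.30 total_interest=$20.30
After 5 (withdraw($50)): balance=$470.30 total_interest=$20.30
After 6 (month_end (apply 1% monthly interest)): balance=$475.00 total_interest=$25.00
After 7 (withdraw($300)): balance=$175.00 total_interest=$25.00
After 8 (year_end (apply 8% annual interest)): balance=$189.00 total_interest=$39.00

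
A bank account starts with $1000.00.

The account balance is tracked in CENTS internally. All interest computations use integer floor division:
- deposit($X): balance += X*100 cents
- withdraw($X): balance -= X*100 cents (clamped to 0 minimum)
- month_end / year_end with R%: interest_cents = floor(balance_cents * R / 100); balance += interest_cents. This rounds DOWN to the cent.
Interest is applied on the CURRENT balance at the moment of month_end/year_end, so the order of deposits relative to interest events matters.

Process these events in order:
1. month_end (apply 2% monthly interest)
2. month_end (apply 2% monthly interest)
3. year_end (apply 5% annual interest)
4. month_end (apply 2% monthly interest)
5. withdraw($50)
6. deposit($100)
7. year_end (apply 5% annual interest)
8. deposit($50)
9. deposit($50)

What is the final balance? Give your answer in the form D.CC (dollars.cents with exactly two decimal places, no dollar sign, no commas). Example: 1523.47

After 1 (month_end (apply 2% monthly interest)): balance=$1020.00 total_interest=$20.00
After 2 (month_end (apply 2% monthly interest)): balance=$1040.40 total_interest=$40.40
After 3 (year_end (apply 5% annual interest)): balance=$1092.42 total_interest=$92.42
After 4 (month_end (apply 2% monthly interest)): balance=$1114.26 total_interest=$114.26
After 5 (withdraw($50)): balance=$1064.26 total_interest=$114.26
After 6 (deposit($100)): balance=$1164.26 total_interest=$114.26
After 7 (year_end (apply 5% annual interest)): balance=$1222.47 total_interest=$172.47
After 8 (deposit($50)): balance=$1272.47 total_interest=$172.47
After 9 (deposit($50)): balance=$1322.47 total_interest=$172.47

Answer: 1322.47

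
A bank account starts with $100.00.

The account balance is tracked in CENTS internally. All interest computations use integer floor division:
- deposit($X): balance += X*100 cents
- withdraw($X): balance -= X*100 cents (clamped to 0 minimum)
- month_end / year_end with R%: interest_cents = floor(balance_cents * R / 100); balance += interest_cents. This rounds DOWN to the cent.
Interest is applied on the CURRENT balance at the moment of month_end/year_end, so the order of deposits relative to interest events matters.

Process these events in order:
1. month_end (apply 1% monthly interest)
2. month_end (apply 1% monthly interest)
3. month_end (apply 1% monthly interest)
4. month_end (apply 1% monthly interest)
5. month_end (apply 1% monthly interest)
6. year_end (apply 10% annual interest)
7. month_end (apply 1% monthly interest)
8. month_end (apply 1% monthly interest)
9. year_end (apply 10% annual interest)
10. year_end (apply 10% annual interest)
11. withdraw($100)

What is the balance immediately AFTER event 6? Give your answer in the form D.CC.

Answer: 115.61

Derivation:
After 1 (month_end (apply 1% monthly interest)): balance=$101.00 total_interest=$1.00
After 2 (month_end (apply 1% monthly interest)): balance=$102.01 total_interest=$2.01
After 3 (month_end (apply 1% monthly interest)): balance=$103.03 total_interest=$3.03
After 4 (month_end (apply 1% monthly interest)): balance=$104.06 total_interest=$4.06
After 5 (month_end (apply 1% monthly interest)): balance=$105.10 total_interest=$5.10
After 6 (year_end (apply 10% annual interest)): balance=$115.61 total_interest=$15.61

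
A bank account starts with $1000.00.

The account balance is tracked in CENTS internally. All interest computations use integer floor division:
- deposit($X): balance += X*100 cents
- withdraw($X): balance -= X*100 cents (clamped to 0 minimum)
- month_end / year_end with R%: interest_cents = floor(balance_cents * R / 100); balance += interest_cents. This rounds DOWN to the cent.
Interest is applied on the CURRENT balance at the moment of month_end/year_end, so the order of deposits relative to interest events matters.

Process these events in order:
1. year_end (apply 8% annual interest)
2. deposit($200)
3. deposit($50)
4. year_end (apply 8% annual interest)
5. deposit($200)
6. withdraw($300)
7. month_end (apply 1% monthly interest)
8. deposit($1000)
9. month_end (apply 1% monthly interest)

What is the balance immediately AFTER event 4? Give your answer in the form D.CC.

Answer: 1436.40

Derivation:
After 1 (year_end (apply 8% annual interest)): balance=$1080.00 total_interest=$80.00
After 2 (deposit($200)): balance=$1280.00 total_interest=$80.00
After 3 (deposit($50)): balance=$1330.00 total_interest=$80.00
After 4 (year_end (apply 8% annual interest)): balance=$1436.40 total_interest=$186.40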